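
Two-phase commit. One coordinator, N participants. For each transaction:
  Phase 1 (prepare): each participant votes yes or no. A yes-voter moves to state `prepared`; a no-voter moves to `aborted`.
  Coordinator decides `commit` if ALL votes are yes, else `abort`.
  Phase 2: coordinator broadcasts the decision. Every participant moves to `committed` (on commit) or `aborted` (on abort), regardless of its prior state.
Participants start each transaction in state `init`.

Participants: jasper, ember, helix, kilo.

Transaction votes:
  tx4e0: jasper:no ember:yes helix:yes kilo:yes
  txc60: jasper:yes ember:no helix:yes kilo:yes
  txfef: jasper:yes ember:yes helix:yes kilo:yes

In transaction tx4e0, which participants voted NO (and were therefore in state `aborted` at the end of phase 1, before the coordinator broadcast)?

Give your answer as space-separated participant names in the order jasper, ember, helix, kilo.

Answer: jasper

Derivation:
Txn tx4e0 phase 1: jasper no -> aborted; ember yes -> prepared; helix yes -> prepared; kilo yes -> prepared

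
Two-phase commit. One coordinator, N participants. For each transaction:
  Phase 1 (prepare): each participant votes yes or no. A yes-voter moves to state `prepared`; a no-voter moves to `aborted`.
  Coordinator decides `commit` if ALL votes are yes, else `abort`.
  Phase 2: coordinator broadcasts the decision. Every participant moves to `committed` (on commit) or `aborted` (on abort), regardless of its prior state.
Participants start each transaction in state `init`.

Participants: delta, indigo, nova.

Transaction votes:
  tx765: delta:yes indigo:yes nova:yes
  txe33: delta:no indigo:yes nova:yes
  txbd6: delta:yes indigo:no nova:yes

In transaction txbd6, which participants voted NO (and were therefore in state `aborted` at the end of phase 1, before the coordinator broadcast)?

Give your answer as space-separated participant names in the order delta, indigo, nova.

Txn txbd6 phase 1: delta yes -> prepared; indigo no -> aborted; nova yes -> prepared

Answer: indigo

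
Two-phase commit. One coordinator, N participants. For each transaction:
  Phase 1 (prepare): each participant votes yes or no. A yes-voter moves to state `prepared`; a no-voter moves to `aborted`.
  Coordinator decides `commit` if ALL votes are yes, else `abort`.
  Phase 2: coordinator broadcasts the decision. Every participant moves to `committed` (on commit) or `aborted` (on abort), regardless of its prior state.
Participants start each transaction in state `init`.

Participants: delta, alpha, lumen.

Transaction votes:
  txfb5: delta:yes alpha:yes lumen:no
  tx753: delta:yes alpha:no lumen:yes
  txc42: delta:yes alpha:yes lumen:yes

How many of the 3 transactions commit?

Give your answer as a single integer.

Answer: 1

Derivation:
txfb5: no from lumen -> abort (commits=0)
tx753: no from alpha -> abort (commits=0)
txc42: all yes -> commit (commits=1)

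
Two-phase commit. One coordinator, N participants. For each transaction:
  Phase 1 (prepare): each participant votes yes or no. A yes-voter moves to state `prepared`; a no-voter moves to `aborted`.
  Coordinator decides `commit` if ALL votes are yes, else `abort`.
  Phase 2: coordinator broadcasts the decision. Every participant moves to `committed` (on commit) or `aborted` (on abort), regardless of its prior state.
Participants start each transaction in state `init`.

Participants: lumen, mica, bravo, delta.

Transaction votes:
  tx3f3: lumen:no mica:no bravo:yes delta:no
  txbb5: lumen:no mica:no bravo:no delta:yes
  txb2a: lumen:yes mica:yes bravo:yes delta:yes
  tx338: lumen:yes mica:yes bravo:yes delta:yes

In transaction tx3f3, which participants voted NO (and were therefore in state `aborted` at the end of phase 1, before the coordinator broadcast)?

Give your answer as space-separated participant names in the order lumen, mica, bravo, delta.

Txn tx3f3 phase 1: lumen no -> aborted; mica no -> aborted; bravo yes -> prepared; delta no -> aborted

Answer: lumen mica delta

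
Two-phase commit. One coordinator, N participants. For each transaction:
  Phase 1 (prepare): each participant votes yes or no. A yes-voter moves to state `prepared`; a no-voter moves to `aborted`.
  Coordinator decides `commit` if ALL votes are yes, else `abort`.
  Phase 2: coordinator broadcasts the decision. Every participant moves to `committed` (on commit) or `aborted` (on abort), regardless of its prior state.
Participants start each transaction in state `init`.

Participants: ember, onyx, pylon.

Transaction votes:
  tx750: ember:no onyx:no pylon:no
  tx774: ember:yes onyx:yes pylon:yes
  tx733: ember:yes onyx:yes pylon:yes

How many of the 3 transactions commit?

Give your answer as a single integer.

tx750: no from ember, onyx, pylon -> abort (commits=0)
tx774: all yes -> commit (commits=1)
tx733: all yes -> commit (commits=2)

Answer: 2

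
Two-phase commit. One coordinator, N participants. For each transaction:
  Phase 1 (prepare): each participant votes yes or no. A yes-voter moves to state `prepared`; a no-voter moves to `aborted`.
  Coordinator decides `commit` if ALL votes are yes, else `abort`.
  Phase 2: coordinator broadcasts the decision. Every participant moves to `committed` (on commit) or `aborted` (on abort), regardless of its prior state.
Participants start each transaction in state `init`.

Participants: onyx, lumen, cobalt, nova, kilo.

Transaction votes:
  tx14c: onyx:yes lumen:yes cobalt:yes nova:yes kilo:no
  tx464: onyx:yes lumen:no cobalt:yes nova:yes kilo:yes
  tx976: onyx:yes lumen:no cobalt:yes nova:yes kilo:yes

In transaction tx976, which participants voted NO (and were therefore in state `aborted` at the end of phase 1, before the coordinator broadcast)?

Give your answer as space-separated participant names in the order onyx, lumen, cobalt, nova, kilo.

Answer: lumen

Derivation:
Txn tx976 phase 1: onyx yes -> prepared; lumen no -> aborted; cobalt yes -> prepared; nova yes -> prepared; kilo yes -> prepared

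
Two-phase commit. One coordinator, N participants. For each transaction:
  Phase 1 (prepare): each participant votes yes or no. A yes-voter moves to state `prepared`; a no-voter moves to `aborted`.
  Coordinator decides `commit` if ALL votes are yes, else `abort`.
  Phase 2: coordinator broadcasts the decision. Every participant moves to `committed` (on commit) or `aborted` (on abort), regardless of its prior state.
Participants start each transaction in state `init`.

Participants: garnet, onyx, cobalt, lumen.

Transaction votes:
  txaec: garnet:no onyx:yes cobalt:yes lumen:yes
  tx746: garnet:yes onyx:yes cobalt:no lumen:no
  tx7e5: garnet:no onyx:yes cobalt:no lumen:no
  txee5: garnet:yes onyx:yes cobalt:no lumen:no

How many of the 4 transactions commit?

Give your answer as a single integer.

txaec: no from garnet -> abort (commits=0)
tx746: no from cobalt, lumen -> abort (commits=0)
tx7e5: no from garnet, cobalt, lumen -> abort (commits=0)
txee5: no from cobalt, lumen -> abort (commits=0)

Answer: 0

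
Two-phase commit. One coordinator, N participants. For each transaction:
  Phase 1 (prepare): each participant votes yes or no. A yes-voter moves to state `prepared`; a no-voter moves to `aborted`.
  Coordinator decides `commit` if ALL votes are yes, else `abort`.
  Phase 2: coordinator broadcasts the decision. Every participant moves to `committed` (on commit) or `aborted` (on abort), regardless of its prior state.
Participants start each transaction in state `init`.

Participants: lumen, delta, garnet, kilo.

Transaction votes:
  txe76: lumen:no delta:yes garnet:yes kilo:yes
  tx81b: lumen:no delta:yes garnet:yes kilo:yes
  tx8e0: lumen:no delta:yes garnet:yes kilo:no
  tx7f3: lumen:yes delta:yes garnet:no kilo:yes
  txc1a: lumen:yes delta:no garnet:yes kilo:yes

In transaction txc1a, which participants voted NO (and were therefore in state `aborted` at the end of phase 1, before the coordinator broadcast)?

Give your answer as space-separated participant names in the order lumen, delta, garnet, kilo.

Txn txc1a phase 1: lumen yes -> prepared; delta no -> aborted; garnet yes -> prepared; kilo yes -> prepared

Answer: delta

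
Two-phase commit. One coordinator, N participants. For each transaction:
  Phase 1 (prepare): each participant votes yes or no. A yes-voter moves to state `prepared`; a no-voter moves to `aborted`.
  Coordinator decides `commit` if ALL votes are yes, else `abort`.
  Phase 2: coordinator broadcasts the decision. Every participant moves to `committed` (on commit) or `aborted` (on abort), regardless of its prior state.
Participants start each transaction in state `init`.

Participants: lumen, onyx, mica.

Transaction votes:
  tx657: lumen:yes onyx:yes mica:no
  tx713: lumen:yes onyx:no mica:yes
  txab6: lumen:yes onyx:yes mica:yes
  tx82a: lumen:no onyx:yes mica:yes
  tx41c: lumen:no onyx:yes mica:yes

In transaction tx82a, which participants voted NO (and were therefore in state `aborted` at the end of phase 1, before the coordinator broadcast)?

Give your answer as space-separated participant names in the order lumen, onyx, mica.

Answer: lumen

Derivation:
Txn tx82a phase 1: lumen no -> aborted; onyx yes -> prepared; mica yes -> prepared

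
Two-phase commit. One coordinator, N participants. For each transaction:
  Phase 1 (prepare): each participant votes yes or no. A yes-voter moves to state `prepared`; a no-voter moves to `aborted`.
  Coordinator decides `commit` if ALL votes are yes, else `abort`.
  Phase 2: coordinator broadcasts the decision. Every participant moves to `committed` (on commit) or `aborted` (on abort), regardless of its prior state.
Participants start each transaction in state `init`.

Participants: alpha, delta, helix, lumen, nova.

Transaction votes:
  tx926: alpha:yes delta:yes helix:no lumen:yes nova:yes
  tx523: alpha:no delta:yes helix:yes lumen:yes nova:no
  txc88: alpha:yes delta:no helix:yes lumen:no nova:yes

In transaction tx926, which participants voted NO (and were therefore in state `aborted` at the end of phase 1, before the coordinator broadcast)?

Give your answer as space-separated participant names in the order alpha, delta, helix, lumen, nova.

Answer: helix

Derivation:
Txn tx926 phase 1: alpha yes -> prepared; delta yes -> prepared; helix no -> aborted; lumen yes -> prepared; nova yes -> prepared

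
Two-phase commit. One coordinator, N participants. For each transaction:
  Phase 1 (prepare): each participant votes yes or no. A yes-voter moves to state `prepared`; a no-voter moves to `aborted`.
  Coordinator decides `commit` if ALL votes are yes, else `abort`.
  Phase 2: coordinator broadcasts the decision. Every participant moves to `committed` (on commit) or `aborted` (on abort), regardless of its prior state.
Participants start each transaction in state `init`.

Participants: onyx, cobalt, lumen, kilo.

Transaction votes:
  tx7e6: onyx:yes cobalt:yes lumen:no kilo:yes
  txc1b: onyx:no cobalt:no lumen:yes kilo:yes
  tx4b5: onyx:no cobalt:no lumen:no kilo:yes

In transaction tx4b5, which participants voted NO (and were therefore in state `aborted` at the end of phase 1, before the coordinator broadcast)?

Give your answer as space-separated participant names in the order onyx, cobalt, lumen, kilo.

Answer: onyx cobalt lumen

Derivation:
Txn tx4b5 phase 1: onyx no -> aborted; cobalt no -> aborted; lumen no -> aborted; kilo yes -> prepared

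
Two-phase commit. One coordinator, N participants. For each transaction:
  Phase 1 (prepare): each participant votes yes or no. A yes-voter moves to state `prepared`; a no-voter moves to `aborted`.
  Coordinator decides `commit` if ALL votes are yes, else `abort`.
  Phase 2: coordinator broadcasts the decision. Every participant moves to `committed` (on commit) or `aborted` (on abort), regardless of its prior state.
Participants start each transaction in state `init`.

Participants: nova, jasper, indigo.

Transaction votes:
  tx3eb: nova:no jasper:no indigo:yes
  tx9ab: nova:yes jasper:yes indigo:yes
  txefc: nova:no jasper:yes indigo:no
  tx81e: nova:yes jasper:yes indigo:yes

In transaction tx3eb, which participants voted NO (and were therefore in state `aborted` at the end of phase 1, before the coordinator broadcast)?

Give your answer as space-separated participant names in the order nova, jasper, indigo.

Txn tx3eb phase 1: nova no -> aborted; jasper no -> aborted; indigo yes -> prepared

Answer: nova jasper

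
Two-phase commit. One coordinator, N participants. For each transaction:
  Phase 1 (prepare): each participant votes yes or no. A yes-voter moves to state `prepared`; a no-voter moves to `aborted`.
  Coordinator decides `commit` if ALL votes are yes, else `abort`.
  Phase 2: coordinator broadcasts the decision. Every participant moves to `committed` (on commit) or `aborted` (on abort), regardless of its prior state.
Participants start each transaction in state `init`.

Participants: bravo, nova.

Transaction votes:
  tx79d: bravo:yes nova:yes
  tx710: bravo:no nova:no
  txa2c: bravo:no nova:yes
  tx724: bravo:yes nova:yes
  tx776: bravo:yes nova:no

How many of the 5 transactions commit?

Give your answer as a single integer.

Answer: 2

Derivation:
tx79d: all yes -> commit (commits=1)
tx710: no from bravo, nova -> abort (commits=1)
txa2c: no from bravo -> abort (commits=1)
tx724: all yes -> commit (commits=2)
tx776: no from nova -> abort (commits=2)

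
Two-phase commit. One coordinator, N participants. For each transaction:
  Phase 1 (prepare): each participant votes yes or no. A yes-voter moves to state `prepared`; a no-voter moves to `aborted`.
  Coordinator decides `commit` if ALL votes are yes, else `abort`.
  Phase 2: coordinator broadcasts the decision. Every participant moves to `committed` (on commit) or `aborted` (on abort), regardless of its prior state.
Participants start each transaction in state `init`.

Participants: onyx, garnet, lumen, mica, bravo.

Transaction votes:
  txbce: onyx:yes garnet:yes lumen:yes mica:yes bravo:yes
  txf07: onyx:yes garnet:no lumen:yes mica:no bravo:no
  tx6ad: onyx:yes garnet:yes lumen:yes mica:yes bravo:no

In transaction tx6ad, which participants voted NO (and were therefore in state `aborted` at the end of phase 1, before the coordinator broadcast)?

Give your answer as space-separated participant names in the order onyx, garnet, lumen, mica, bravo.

Answer: bravo

Derivation:
Txn tx6ad phase 1: onyx yes -> prepared; garnet yes -> prepared; lumen yes -> prepared; mica yes -> prepared; bravo no -> aborted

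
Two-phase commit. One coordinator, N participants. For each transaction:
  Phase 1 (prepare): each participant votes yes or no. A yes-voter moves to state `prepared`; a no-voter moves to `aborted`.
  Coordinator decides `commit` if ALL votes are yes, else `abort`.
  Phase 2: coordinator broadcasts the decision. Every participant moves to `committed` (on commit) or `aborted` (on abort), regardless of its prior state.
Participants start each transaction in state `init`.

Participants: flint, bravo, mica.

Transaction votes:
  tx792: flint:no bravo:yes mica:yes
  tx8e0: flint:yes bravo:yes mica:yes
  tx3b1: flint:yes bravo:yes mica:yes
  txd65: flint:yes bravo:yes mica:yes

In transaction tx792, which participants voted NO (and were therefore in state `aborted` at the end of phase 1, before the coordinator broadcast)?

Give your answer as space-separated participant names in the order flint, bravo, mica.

Answer: flint

Derivation:
Txn tx792 phase 1: flint no -> aborted; bravo yes -> prepared; mica yes -> prepared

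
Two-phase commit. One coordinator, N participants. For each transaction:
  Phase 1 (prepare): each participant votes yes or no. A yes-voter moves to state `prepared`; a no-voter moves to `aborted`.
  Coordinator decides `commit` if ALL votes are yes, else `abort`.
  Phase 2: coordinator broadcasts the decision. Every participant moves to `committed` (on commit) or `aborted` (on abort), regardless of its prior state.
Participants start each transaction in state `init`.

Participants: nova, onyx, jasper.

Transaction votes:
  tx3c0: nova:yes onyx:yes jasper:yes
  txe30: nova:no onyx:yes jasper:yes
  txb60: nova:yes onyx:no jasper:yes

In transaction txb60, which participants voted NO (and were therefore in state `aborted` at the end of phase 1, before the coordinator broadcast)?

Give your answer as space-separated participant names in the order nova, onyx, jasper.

Txn txb60 phase 1: nova yes -> prepared; onyx no -> aborted; jasper yes -> prepared

Answer: onyx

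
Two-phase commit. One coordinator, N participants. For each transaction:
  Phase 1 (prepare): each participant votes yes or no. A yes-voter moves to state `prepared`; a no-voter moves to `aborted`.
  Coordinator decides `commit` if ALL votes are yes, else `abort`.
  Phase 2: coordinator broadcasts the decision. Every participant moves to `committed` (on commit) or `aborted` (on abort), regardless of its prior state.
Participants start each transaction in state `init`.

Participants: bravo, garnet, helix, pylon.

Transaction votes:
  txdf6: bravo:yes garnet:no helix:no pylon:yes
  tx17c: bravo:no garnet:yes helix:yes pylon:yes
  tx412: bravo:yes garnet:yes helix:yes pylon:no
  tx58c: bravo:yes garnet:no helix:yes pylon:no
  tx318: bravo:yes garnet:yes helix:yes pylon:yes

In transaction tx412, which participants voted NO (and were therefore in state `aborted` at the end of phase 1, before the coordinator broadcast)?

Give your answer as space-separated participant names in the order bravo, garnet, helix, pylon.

Txn tx412 phase 1: bravo yes -> prepared; garnet yes -> prepared; helix yes -> prepared; pylon no -> aborted

Answer: pylon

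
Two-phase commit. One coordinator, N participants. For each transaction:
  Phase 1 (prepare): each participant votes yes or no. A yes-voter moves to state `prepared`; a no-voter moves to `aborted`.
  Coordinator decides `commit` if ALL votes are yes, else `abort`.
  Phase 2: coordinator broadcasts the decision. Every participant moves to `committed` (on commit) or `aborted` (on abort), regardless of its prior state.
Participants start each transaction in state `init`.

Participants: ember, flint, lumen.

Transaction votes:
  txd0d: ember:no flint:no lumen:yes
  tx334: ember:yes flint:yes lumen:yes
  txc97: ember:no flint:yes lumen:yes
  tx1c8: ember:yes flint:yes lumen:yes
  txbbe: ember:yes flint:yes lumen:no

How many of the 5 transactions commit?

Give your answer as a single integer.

Answer: 2

Derivation:
txd0d: no from ember, flint -> abort (commits=0)
tx334: all yes -> commit (commits=1)
txc97: no from ember -> abort (commits=1)
tx1c8: all yes -> commit (commits=2)
txbbe: no from lumen -> abort (commits=2)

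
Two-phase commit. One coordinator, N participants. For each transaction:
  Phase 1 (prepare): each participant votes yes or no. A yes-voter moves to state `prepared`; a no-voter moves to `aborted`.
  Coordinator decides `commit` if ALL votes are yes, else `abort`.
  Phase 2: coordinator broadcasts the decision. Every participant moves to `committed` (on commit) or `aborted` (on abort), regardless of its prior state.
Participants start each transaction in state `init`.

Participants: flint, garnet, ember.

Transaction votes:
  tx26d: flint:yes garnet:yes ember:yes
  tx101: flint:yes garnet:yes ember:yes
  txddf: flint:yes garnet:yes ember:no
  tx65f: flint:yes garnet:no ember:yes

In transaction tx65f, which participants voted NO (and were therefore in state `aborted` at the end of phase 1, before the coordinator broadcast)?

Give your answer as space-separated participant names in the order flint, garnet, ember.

Txn tx65f phase 1: flint yes -> prepared; garnet no -> aborted; ember yes -> prepared

Answer: garnet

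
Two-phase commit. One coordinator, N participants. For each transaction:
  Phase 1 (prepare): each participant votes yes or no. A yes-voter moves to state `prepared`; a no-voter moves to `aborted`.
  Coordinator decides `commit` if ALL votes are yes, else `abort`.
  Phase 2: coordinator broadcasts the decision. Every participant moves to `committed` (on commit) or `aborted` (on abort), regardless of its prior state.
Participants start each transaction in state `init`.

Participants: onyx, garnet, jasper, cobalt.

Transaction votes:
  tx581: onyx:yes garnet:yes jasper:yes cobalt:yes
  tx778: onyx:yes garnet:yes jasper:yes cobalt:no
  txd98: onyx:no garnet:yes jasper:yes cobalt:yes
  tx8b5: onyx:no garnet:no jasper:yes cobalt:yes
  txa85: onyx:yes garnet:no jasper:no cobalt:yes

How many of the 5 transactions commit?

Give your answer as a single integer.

Answer: 1

Derivation:
tx581: all yes -> commit (commits=1)
tx778: no from cobalt -> abort (commits=1)
txd98: no from onyx -> abort (commits=1)
tx8b5: no from onyx, garnet -> abort (commits=1)
txa85: no from garnet, jasper -> abort (commits=1)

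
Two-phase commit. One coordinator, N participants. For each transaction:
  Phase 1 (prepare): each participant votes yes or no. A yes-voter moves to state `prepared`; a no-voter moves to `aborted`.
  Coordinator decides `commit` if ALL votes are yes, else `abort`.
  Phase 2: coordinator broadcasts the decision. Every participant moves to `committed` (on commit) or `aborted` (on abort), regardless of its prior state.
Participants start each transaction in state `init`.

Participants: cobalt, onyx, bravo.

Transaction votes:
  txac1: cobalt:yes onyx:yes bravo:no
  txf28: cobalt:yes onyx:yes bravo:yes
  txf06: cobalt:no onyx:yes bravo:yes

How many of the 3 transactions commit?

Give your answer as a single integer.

Answer: 1

Derivation:
txac1: no from bravo -> abort (commits=0)
txf28: all yes -> commit (commits=1)
txf06: no from cobalt -> abort (commits=1)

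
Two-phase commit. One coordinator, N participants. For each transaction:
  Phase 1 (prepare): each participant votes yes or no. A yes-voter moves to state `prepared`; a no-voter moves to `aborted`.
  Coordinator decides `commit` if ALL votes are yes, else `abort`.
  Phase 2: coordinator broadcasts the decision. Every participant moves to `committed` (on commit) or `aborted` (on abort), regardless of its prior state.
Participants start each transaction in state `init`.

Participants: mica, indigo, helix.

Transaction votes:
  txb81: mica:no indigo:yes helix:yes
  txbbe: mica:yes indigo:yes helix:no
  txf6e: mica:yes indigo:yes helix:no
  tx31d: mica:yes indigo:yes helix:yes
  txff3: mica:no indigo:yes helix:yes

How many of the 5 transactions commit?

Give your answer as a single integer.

txb81: no from mica -> abort (commits=0)
txbbe: no from helix -> abort (commits=0)
txf6e: no from helix -> abort (commits=0)
tx31d: all yes -> commit (commits=1)
txff3: no from mica -> abort (commits=1)

Answer: 1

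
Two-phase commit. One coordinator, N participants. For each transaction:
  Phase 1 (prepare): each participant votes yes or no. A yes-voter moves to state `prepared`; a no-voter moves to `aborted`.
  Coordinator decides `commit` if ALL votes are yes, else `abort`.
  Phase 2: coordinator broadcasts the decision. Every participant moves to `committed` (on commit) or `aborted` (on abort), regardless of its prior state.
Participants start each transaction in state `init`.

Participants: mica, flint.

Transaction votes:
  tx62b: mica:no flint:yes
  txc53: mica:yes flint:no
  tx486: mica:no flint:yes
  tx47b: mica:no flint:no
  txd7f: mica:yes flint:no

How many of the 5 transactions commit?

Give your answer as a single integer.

Answer: 0

Derivation:
tx62b: no from mica -> abort (commits=0)
txc53: no from flint -> abort (commits=0)
tx486: no from mica -> abort (commits=0)
tx47b: no from mica, flint -> abort (commits=0)
txd7f: no from flint -> abort (commits=0)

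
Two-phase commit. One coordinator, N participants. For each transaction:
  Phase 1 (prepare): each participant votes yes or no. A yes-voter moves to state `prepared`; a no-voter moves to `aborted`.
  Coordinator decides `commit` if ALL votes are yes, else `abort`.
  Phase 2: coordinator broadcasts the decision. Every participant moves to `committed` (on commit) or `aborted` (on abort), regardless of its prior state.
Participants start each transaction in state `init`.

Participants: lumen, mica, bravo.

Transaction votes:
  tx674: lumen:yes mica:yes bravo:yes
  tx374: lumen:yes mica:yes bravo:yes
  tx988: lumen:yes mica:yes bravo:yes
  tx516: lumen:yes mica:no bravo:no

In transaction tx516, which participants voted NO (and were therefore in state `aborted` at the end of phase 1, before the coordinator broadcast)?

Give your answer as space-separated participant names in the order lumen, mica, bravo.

Answer: mica bravo

Derivation:
Txn tx516 phase 1: lumen yes -> prepared; mica no -> aborted; bravo no -> aborted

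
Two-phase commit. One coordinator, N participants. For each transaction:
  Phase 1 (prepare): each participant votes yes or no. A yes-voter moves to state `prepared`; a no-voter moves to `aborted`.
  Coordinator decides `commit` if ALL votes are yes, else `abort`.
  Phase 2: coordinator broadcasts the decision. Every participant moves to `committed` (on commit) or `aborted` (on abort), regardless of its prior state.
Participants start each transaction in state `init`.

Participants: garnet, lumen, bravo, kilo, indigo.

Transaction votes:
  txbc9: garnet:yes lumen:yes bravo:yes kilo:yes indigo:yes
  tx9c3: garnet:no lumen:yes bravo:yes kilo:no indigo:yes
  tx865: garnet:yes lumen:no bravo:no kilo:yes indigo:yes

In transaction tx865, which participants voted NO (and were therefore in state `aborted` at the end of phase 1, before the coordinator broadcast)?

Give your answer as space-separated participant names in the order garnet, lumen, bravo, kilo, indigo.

Txn tx865 phase 1: garnet yes -> prepared; lumen no -> aborted; bravo no -> aborted; kilo yes -> prepared; indigo yes -> prepared

Answer: lumen bravo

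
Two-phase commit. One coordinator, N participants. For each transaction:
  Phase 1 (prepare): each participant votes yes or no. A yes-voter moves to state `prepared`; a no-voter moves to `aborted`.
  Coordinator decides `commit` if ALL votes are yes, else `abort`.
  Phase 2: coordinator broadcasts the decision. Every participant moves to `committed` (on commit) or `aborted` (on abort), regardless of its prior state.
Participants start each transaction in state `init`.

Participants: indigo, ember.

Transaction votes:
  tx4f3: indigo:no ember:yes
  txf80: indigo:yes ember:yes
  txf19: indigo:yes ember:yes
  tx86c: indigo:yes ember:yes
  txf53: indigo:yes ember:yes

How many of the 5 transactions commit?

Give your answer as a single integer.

tx4f3: no from indigo -> abort (commits=0)
txf80: all yes -> commit (commits=1)
txf19: all yes -> commit (commits=2)
tx86c: all yes -> commit (commits=3)
txf53: all yes -> commit (commits=4)

Answer: 4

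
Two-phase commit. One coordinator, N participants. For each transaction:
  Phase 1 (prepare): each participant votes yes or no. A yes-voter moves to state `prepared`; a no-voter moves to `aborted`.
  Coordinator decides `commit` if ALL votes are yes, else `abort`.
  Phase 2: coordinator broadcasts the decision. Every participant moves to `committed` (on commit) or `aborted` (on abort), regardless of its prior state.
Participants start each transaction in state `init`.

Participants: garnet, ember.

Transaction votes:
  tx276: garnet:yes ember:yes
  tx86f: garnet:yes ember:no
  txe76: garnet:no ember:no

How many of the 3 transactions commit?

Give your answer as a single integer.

tx276: all yes -> commit (commits=1)
tx86f: no from ember -> abort (commits=1)
txe76: no from garnet, ember -> abort (commits=1)

Answer: 1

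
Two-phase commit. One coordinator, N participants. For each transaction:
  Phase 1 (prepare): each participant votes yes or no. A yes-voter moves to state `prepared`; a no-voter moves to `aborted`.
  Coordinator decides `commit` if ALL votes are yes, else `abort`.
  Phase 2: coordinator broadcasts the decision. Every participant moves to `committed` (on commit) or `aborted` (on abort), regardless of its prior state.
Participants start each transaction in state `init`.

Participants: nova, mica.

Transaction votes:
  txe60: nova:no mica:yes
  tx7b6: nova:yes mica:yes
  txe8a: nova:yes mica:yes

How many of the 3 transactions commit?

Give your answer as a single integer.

txe60: no from nova -> abort (commits=0)
tx7b6: all yes -> commit (commits=1)
txe8a: all yes -> commit (commits=2)

Answer: 2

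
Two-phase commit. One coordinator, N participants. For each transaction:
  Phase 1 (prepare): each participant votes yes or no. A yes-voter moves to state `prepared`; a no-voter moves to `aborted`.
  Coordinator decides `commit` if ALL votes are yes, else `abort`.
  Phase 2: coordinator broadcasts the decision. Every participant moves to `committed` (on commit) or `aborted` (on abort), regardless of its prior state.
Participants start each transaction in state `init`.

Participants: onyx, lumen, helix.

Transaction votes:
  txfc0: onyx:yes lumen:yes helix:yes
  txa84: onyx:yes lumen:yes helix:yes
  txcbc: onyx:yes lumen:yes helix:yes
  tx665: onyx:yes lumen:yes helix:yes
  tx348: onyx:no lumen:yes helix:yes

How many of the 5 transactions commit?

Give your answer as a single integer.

Answer: 4

Derivation:
txfc0: all yes -> commit (commits=1)
txa84: all yes -> commit (commits=2)
txcbc: all yes -> commit (commits=3)
tx665: all yes -> commit (commits=4)
tx348: no from onyx -> abort (commits=4)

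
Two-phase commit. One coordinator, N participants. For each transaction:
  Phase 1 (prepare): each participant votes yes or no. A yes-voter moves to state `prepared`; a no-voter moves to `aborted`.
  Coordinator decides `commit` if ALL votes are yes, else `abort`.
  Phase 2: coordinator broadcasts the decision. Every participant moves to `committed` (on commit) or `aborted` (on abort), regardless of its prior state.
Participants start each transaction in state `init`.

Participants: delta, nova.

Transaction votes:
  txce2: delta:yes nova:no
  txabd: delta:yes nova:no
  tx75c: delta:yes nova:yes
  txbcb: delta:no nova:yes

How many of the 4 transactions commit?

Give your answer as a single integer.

txce2: no from nova -> abort (commits=0)
txabd: no from nova -> abort (commits=0)
tx75c: all yes -> commit (commits=1)
txbcb: no from delta -> abort (commits=1)

Answer: 1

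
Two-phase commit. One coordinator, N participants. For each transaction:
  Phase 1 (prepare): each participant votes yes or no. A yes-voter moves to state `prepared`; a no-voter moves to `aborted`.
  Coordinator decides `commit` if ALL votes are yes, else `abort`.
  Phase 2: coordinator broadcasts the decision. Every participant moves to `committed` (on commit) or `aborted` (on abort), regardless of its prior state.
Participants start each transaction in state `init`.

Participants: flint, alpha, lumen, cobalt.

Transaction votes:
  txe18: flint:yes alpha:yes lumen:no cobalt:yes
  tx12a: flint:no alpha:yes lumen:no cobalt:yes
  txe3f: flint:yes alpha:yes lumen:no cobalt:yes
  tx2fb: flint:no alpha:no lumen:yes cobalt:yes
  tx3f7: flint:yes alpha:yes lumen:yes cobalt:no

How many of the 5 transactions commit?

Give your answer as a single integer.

txe18: no from lumen -> abort (commits=0)
tx12a: no from flint, lumen -> abort (commits=0)
txe3f: no from lumen -> abort (commits=0)
tx2fb: no from flint, alpha -> abort (commits=0)
tx3f7: no from cobalt -> abort (commits=0)

Answer: 0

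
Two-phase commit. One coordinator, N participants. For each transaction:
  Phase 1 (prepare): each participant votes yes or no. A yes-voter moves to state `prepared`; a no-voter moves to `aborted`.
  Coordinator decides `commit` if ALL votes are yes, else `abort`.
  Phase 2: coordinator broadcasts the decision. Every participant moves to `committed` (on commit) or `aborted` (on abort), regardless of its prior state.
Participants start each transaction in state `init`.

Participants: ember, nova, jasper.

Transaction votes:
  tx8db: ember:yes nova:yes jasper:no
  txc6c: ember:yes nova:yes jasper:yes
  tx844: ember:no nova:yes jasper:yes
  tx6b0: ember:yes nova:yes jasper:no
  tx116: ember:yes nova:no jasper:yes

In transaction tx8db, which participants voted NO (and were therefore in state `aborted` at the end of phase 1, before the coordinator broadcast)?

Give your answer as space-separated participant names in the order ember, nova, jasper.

Answer: jasper

Derivation:
Txn tx8db phase 1: ember yes -> prepared; nova yes -> prepared; jasper no -> aborted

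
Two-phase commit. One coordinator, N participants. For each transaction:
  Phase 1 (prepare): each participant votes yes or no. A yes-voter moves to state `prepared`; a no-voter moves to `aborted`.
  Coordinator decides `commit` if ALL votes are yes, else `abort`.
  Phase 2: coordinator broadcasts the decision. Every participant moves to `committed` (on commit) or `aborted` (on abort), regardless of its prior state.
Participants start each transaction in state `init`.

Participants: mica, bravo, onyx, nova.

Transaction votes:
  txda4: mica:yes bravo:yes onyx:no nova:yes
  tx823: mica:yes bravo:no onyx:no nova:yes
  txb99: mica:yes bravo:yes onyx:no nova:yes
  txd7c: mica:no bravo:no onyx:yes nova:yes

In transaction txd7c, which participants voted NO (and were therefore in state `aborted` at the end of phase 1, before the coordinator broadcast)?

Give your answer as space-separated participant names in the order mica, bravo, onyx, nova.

Answer: mica bravo

Derivation:
Txn txd7c phase 1: mica no -> aborted; bravo no -> aborted; onyx yes -> prepared; nova yes -> prepared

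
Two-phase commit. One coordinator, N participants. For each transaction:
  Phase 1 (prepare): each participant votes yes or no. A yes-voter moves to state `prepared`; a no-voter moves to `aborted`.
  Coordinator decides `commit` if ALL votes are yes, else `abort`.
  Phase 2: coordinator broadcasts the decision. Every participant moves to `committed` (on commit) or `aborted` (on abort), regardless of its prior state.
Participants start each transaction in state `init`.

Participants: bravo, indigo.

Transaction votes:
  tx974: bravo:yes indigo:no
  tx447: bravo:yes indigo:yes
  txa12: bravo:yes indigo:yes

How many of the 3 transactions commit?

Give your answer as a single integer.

tx974: no from indigo -> abort (commits=0)
tx447: all yes -> commit (commits=1)
txa12: all yes -> commit (commits=2)

Answer: 2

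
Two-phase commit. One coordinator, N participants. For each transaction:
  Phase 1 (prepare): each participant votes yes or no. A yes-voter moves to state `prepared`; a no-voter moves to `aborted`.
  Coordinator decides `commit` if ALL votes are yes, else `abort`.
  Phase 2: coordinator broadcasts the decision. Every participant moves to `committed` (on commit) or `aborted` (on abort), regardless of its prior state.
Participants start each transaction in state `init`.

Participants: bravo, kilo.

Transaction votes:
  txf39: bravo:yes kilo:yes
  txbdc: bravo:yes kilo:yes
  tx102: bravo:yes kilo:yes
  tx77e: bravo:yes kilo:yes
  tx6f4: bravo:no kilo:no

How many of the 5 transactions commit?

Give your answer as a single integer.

txf39: all yes -> commit (commits=1)
txbdc: all yes -> commit (commits=2)
tx102: all yes -> commit (commits=3)
tx77e: all yes -> commit (commits=4)
tx6f4: no from bravo, kilo -> abort (commits=4)

Answer: 4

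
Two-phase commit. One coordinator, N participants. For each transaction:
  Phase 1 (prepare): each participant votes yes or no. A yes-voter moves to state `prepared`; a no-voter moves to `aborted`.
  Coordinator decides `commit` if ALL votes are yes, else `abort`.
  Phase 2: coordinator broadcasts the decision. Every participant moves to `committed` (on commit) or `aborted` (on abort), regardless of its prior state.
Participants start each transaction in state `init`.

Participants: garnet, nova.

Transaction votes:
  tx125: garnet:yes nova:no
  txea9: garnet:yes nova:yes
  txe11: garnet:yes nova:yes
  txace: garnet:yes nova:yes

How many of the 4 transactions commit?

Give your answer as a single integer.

Answer: 3

Derivation:
tx125: no from nova -> abort (commits=0)
txea9: all yes -> commit (commits=1)
txe11: all yes -> commit (commits=2)
txace: all yes -> commit (commits=3)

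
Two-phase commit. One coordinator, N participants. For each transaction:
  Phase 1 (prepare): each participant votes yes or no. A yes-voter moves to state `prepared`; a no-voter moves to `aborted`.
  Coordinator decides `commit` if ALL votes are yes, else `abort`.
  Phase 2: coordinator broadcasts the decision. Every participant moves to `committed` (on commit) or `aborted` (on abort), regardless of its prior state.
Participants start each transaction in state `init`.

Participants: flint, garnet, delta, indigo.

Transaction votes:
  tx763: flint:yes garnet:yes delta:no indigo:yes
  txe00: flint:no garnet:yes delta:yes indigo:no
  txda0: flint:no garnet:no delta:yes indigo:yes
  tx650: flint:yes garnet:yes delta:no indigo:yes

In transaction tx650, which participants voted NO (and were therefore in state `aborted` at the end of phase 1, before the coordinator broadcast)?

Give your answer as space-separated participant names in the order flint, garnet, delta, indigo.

Answer: delta

Derivation:
Txn tx650 phase 1: flint yes -> prepared; garnet yes -> prepared; delta no -> aborted; indigo yes -> prepared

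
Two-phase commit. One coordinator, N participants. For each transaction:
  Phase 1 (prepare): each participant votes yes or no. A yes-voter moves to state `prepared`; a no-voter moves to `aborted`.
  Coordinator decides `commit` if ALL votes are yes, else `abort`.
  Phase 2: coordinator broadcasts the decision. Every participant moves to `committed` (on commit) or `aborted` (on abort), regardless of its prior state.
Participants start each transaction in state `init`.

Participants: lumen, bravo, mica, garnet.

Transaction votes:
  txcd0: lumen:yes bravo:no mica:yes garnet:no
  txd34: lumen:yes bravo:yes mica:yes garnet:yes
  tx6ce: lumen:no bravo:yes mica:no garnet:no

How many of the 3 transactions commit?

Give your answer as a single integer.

Answer: 1

Derivation:
txcd0: no from bravo, garnet -> abort (commits=0)
txd34: all yes -> commit (commits=1)
tx6ce: no from lumen, mica, garnet -> abort (commits=1)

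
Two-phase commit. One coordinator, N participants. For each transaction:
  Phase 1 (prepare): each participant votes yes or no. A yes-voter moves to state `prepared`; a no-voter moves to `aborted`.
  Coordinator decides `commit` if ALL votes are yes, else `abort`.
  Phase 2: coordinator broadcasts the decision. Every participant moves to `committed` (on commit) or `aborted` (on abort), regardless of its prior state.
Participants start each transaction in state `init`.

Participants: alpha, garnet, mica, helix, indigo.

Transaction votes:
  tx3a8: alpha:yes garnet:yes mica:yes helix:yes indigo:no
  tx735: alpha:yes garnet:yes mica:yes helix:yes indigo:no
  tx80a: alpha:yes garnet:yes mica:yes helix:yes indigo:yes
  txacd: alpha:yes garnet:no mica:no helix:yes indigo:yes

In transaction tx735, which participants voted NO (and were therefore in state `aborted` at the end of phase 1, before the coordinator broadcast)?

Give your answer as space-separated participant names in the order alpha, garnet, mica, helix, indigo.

Answer: indigo

Derivation:
Txn tx735 phase 1: alpha yes -> prepared; garnet yes -> prepared; mica yes -> prepared; helix yes -> prepared; indigo no -> aborted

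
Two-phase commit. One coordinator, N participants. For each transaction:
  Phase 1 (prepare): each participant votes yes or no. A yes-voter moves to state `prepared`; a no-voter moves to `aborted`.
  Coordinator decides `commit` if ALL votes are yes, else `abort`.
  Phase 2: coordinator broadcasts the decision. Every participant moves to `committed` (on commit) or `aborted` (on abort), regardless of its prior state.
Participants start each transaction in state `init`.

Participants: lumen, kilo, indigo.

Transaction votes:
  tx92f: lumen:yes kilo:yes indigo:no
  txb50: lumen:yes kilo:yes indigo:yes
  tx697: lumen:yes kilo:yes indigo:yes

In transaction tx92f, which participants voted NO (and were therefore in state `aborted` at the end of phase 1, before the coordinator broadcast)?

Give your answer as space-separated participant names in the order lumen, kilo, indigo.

Answer: indigo

Derivation:
Txn tx92f phase 1: lumen yes -> prepared; kilo yes -> prepared; indigo no -> aborted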